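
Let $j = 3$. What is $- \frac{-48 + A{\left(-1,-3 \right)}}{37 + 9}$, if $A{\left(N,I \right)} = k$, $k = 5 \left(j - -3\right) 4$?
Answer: $- \frac{36}{23} \approx -1.5652$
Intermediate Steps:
$k = 120$ ($k = 5 \left(3 - -3\right) 4 = 5 \left(3 + 3\right) 4 = 5 \cdot 6 \cdot 4 = 30 \cdot 4 = 120$)
$A{\left(N,I \right)} = 120$
$- \frac{-48 + A{\left(-1,-3 \right)}}{37 + 9} = - \frac{-48 + 120}{37 + 9} = - \frac{72}{46} = \left(-1\right) \frac{36}{23} = - \frac{36}{23}$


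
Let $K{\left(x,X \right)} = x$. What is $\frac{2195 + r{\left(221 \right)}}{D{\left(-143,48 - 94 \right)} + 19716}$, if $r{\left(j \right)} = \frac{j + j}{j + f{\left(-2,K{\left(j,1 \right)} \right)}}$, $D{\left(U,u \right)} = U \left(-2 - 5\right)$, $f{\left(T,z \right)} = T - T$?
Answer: $\frac{2197}{20717} \approx 0.10605$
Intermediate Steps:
$f{\left(T,z \right)} = 0$
$D{\left(U,u \right)} = - 7 U$ ($D{\left(U,u \right)} = U \left(-7\right) = - 7 U$)
$r{\left(j \right)} = 2$ ($r{\left(j \right)} = \frac{j + j}{j + 0} = \frac{2 j}{j} = 2$)
$\frac{2195 + r{\left(221 \right)}}{D{\left(-143,48 - 94 \right)} + 19716} = \frac{2195 + 2}{\left(-7\right) \left(-143\right) + 19716} = \frac{2197}{1001 + 19716} = \frac{2197}{20717}$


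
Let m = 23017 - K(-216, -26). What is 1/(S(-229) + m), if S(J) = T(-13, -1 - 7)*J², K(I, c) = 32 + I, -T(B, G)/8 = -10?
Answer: 1/4218481 ≈ 2.3705e-7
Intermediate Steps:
T(B, G) = 80 (T(B, G) = -8*(-10) = 80)
S(J) = 80*J²
m = 23201 (m = 23017 - (32 - 216) = 23017 - 1*(-184) = 23017 + 184 = 23201)
1/(S(-229) + m) = 1/(80*(-229)² + 23201) = 1/(80*52441 + 23201) = 1/(4195280 + 23201) = 1/4218481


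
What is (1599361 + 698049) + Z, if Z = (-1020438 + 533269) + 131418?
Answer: 1941659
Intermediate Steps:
Z = -355751 (Z = -487169 + 131418 = -355751)
(1599361 + 698049) + Z = (1599361 + 698049) - 355751 = 2297410 - 355751 = 1941659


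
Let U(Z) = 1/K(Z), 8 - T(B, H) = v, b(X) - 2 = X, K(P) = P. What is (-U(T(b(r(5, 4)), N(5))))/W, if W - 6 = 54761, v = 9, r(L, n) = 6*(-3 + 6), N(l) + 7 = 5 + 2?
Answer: 1/54767 ≈ 1.8259e-5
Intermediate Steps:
N(l) = 0 (N(l) = -7 + (5 + 2) = -7 + 7 = 0)
r(L, n) = 18 (r(L, n) = 6*3 = 18)
b(X) = 2 + X
T(B, H) = -1 (T(B, H) = 8 - 1*9 = 8 - 9 = -1)
U(Z) = 1/Z
W = 54767 (W = 6 + 54761 = 54767)
(-U(T(b(r(5, 4)), N(5))))/W = -1/(-1)/54767 = -1*(-1)*(1/54767) = 1*(1/54767) = 1/54767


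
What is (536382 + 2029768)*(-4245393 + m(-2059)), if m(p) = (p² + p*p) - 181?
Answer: 10863508616200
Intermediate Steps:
m(p) = -181 + 2*p² (m(p) = (p² + p²) - 181 = 2*p² - 181 = -181 + 2*p²)
(536382 + 2029768)*(-4245393 + m(-2059)) = (536382 + 2029768)*(-4245393 + (-181 + 2*(-2059)²)) = 2566150*(-4245393 + (-181 + 2*4239481)) = 2566150*(-4245393 + (-181 + 8478962)) = 2566150*(-4245393 + 8478781) = 2566150*4233388 = 10863508616200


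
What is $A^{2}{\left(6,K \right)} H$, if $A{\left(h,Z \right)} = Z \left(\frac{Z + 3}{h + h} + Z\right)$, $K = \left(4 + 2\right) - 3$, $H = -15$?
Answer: $- \frac{6615}{4} \approx -1653.8$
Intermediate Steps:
$K = 3$ ($K = 6 - 3 = 3$)
$A{\left(h,Z \right)} = Z \left(Z + \frac{3 + Z}{2 h}\right)$ ($A{\left(h,Z \right)} = Z \left(\frac{3 + Z}{2 h} + Z\right) = Z \left(Z + \frac{3 + Z}{2 h}\right)$)
$A^{2}{\left(6,K \right)} H = \left(\frac{1}{2} \cdot 3 \cdot \frac{1}{6} \left(3 + 3 + 2 \cdot 3 \cdot 6\right)\right)^{2} \left(-15\right) = \left(\frac{1}{2} \cdot 3 \cdot \frac{1}{6} \left(3 + 3 + 36\right)\right)^{2} \left(-15\right) = \left(\frac{1}{2} \cdot 3 \cdot \frac{1}{6} \cdot 42\right)^{2} \left(-15\right) = \left(\frac{21}{2}\right)^{2} \left(-15\right) = \frac{441}{4} \left(-15\right) = - \frac{6615}{4}$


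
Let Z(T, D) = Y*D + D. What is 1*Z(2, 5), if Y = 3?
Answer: 20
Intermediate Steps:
Z(T, D) = 4*D (Z(T, D) = 3*D + D = 4*D)
1*Z(2, 5) = 1*(4*5) = 1*20 = 20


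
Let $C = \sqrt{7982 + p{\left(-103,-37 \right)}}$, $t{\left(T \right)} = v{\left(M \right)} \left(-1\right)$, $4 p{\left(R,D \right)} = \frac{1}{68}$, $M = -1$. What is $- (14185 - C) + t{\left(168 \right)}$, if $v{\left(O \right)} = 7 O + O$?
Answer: $-14177 + \frac{\sqrt{36908785}}{68} \approx -14088.0$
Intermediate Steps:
$v{\left(O \right)} = 8 O$
$p{\left(R,D \right)} = \frac{1}{272}$ ($p{\left(R,D \right)} = \frac{1}{4 \cdot 68} = \frac{1}{4} \cdot \frac{1}{68} = \frac{1}{272}$)
$t{\left(T \right)} = 8$ ($t{\left(T \right)} = 8 \left(-1\right) \left(-1\right) = \left(-8\right) \left(-1\right) = 8$)
$C = \frac{\sqrt{36908785}}{68}$ ($C = \sqrt{7982 + \frac{1}{272}} = \sqrt{\frac{2171105}{272}} = \frac{\sqrt{36908785}}{68} \approx 89.342$)
$- (14185 - C) + t{\left(168 \right)} = - (14185 - \frac{\sqrt{36908785}}{68}) + 8 = \left(-14185 + \frac{\sqrt{36908785}}{68}\right) + 8 = -14177 + \frac{\sqrt{36908785}}{68}$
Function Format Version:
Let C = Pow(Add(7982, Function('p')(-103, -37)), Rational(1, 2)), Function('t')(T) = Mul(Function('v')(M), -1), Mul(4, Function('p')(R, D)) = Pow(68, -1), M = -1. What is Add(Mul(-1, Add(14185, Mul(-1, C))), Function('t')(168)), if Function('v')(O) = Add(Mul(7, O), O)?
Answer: Add(-14177, Mul(Rational(1, 68), Pow(36908785, Rational(1, 2)))) ≈ -14088.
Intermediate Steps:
Function('v')(O) = Mul(8, O)
Function('p')(R, D) = Rational(1, 272) (Function('p')(R, D) = Mul(Rational(1, 4), Pow(68, -1)) = Mul(Rational(1, 4), Rational(1, 68)) = Rational(1, 272))
Function('t')(T) = 8 (Function('t')(T) = Mul(Mul(8, -1), -1) = Mul(-8, -1) = 8)
C = Mul(Rational(1, 68), Pow(36908785, Rational(1, 2))) (C = Pow(Add(7982, Rational(1, 272)), Rational(1, 2)) = Pow(Rational(2171105, 272), Rational(1, 2)) = Mul(Rational(1, 68), Pow(36908785, Rational(1, 2))) ≈ 89.342)
Add(Mul(-1, Add(14185, Mul(-1, C))), Function('t')(168)) = Add(Mul(-1, Add(14185, Mul(-1, Mul(Rational(1, 68), Pow(36908785, Rational(1, 2)))))), 8) = Add(Mul(-1, Add(14185, Mul(Rational(-1, 68), Pow(36908785, Rational(1, 2))))), 8) = Add(Add(-14185, Mul(Rational(1, 68), Pow(36908785, Rational(1, 2)))), 8) = Add(-14177, Mul(Rational(1, 68), Pow(36908785, Rational(1, 2))))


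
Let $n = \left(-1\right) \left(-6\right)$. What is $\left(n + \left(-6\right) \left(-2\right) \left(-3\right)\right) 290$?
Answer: $-8700$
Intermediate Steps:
$n = 6$
$\left(n + \left(-6\right) \left(-2\right) \left(-3\right)\right) 290 = \left(6 + \left(-6\right) \left(-2\right) \left(-3\right)\right) 290 = \left(6 + 12 \left(-3\right)\right) 290 = \left(6 - 36\right) 290 = \left(-30\right) 290 = -8700$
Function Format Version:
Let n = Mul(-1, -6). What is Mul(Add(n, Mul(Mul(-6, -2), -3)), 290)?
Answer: -8700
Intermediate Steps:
n = 6
Mul(Add(n, Mul(Mul(-6, -2), -3)), 290) = Mul(Add(6, Mul(Mul(-6, -2), -3)), 290) = Mul(Add(6, Mul(12, -3)), 290) = Mul(Add(6, -36), 290) = Mul(-30, 290) = -8700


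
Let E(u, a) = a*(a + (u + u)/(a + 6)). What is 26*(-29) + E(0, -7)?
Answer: -705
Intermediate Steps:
E(u, a) = a*(a + 2*u/(6 + a)) (E(u, a) = a*(a + (2*u)/(6 + a)) = a*(a + 2*u/(6 + a)))
26*(-29) + E(0, -7) = 26*(-29) - 7*((-7)² + 2*0 + 6*(-7))/(6 - 7) = -754 - 7*(49 + 0 - 42)/(-1) = -754 - 7*(-1)*7 = -754 + 49 = -705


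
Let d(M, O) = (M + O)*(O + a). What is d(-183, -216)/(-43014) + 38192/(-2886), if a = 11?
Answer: -313141843/20689734 ≈ -15.135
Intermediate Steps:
d(M, O) = (11 + O)*(M + O) (d(M, O) = (M + O)*(O + 11) = (M + O)*(11 + O) = (11 + O)*(M + O))
d(-183, -216)/(-43014) + 38192/(-2886) = ((-216)² + 11*(-183) + 11*(-216) - 183*(-216))/(-43014) + 38192/(-2886) = (46656 - 2013 - 2376 + 39528)*(-1/43014) + 38192*(-1/2886) = 81795*(-1/43014) - 19096/1443 = -27265/14338 - 19096/1443 = -313141843/20689734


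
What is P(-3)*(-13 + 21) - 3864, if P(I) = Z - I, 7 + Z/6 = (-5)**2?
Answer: -2976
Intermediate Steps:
Z = 108 (Z = -42 + 6*(-5)**2 = -42 + 6*25 = -42 + 150 = 108)
P(I) = 108 - I
P(-3)*(-13 + 21) - 3864 = (108 - 1*(-3))*(-13 + 21) - 3864 = (108 + 3)*8 - 3864 = 111*8 - 3864 = 888 - 3864 = -2976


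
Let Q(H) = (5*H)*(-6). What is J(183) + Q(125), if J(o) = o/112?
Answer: -419817/112 ≈ -3748.4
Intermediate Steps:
Q(H) = -30*H
J(o) = o/112 (J(o) = o*(1/112) = o/112)
J(183) + Q(125) = (1/112)*183 - 30*125 = 183/112 - 3750 = -419817/112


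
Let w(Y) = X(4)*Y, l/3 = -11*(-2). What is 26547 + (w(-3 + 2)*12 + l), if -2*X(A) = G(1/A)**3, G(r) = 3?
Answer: 26775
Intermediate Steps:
X(A) = -27/2 (X(A) = -1/2*3**3 = -1/2*27 = -27/2)
l = 66 (l = 3*(-11*(-2)) = 3*22 = 66)
w(Y) = -27*Y/2
26547 + (w(-3 + 2)*12 + l) = 26547 + (-27*(-3 + 2)/2*12 + 66) = 26547 + (-27/2*(-1)*12 + 66) = 26547 + ((27/2)*12 + 66) = 26547 + (162 + 66) = 26547 + 228 = 26775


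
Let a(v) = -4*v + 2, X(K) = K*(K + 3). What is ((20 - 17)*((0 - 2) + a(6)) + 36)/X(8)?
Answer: -9/22 ≈ -0.40909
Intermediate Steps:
X(K) = K*(3 + K)
a(v) = 2 - 4*v
((20 - 17)*((0 - 2) + a(6)) + 36)/X(8) = ((20 - 17)*((0 - 2) + (2 - 4*6)) + 36)/((8*(3 + 8))) = (3*(-2 + (2 - 24)) + 36)/((8*11)) = (3*(-2 - 22) + 36)/88 = (3*(-24) + 36)/88 = (-72 + 36)/88 = (1/88)*(-36) = -9/22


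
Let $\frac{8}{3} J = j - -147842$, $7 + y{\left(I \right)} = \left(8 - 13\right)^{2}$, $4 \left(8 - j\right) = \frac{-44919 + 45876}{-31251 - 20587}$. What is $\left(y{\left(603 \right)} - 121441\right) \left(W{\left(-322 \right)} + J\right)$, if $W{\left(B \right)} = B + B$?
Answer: $- \frac{11037679145208041}{1658816} \approx -6.654 \cdot 10^{9}$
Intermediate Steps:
$j = \frac{1659773}{207352}$ ($j = 8 - \frac{\left(-44919 + 45876\right) \frac{1}{-31251 - 20587}}{4} = 8 - \frac{957 \frac{1}{-51838}}{4} = 8 - \frac{957 \left(- \frac{1}{51838}\right)}{4} = 8 - - \frac{957}{207352} = 8 + \frac{957}{207352} = \frac{1659773}{207352} \approx 8.0046$)
$W{\left(B \right)} = 2 B$
$y{\left(I \right)} = 18$ ($y{\left(I \right)} = -7 + \left(8 - 13\right)^{2} = -7 + \left(-5\right)^{2} = -7 + 25 = 18$)
$J = \frac{91970982471}{1658816}$ ($J = \frac{3 \left(\frac{1659773}{207352} - -147842\right)}{8} = \frac{3 \left(\frac{1659773}{207352} + 147842\right)}{8} = \frac{3}{8} \cdot \frac{30656994157}{207352} = \frac{91970982471}{1658816} \approx 55444.0$)
$\left(y{\left(603 \right)} - 121441\right) \left(W{\left(-322 \right)} + J\right) = \left(18 - 121441\right) \left(2 \left(-322\right) + \frac{91970982471}{1658816}\right) = - 121423 \left(-644 + \frac{91970982471}{1658816}\right) = \left(-121423\right) \frac{90902704967}{1658816} = - \frac{11037679145208041}{1658816}$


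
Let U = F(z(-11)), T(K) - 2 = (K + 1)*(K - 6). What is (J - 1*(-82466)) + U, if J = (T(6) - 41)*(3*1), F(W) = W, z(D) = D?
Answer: 82338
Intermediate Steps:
T(K) = 2 + (1 + K)*(-6 + K) (T(K) = 2 + (K + 1)*(K - 6) = 2 + (1 + K)*(-6 + K))
U = -11
J = -117 (J = ((-4 + 6² - 5*6) - 41)*(3*1) = ((-4 + 36 - 30) - 41)*3 = (2 - 41)*3 = -39*3 = -117)
(J - 1*(-82466)) + U = (-117 - 1*(-82466)) - 11 = (-117 + 82466) - 11 = 82349 - 11 = 82338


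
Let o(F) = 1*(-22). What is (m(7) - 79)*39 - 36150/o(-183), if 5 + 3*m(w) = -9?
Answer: -17818/11 ≈ -1619.8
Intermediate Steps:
o(F) = -22
m(w) = -14/3 (m(w) = -5/3 + (⅓)*(-9) = -5/3 - 3 = -14/3)
(m(7) - 79)*39 - 36150/o(-183) = (-14/3 - 79)*39 - 36150/(-22) = -251/3*39 - 36150*(-1)/22 = -3263 - 1*(-18075/11) = -3263 + 18075/11 = -17818/11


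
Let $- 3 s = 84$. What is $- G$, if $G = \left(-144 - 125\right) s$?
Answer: $-7532$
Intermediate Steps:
$s = -28$ ($s = \left(- \frac{1}{3}\right) 84 = -28$)
$G = 7532$ ($G = \left(-144 - 125\right) \left(-28\right) = \left(-269\right) \left(-28\right) = 7532$)
$- G = \left(-1\right) 7532 = -7532$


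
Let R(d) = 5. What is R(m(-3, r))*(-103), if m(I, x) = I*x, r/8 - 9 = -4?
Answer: -515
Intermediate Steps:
r = 40 (r = 72 + 8*(-4) = 72 - 32 = 40)
R(m(-3, r))*(-103) = 5*(-103) = -515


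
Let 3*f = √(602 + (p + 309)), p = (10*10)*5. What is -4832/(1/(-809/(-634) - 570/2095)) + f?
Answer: -644335120/132823 + √1411/3 ≈ -4838.6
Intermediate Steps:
p = 500 (p = 100*5 = 500)
f = √1411/3 (f = √(602 + (500 + 309))/3 = √(602 + 809)/3 = √1411/3 ≈ 12.521)
-4832/(1/(-809/(-634) - 570/2095)) + f = -4832/(1/(-809/(-634) - 570/2095)) + √1411/3 = -4832/(1/(-809*(-1/634) - 570*1/2095)) + √1411/3 = -4832/(1/(809/634 - 114/419)) + √1411/3 = -4832/(1/(266695/265646)) + √1411/3 = -4832/265646/266695 + √1411/3 = -4832*266695/265646 + √1411/3 = -644335120/132823 + √1411/3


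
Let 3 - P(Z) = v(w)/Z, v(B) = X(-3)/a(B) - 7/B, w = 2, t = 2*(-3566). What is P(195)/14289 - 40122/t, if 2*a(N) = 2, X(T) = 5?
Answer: 9316524736/1656023655 ≈ 5.6258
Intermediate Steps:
a(N) = 1 (a(N) = (½)*2 = 1)
t = -7132
v(B) = 5 - 7/B (v(B) = 5/1 - 7/B = 5*1 - 7/B = 5 - 7/B)
P(Z) = 3 - 3/(2*Z) (P(Z) = 3 - (5 - 7/2)/Z = 3 - 3/(2*Z))
P(195)/14289 - 40122/t = (3 - 3/2/195)/14289 - 40122/(-7132) = (3 - 3/2*1/195)*(1/14289) - 40122*(-1/7132) = (3 - 1/130)*(1/14289) + 20061/3566 = (389/130)*(1/14289) + 20061/3566 = 389/1857570 + 20061/3566 = 9316524736/1656023655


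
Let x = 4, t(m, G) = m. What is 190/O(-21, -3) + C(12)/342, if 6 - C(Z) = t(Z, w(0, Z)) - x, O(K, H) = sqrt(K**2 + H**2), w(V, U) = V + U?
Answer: -1/171 + 19*sqrt(2)/3 ≈ 8.9508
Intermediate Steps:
w(V, U) = U + V
O(K, H) = sqrt(H**2 + K**2)
C(Z) = 10 - Z (C(Z) = 6 - (Z - 1*4) = 6 - (Z - 4) = 6 - (-4 + Z) = 6 + (4 - Z) = 10 - Z)
190/O(-21, -3) + C(12)/342 = 190/(sqrt((-3)**2 + (-21)**2)) + (10 - 1*12)/342 = 190/(sqrt(9 + 441)) + (10 - 12)*(1/342) = 190/(sqrt(450)) - 2*1/342 = 190/((15*sqrt(2))) - 1/171 = 190*(sqrt(2)/30) - 1/171 = 19*sqrt(2)/3 - 1/171 = -1/171 + 19*sqrt(2)/3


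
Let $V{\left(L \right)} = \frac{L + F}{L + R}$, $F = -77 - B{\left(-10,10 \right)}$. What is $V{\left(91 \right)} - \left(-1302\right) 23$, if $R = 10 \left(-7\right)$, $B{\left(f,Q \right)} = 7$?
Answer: $\frac{89839}{3} \approx 29946.0$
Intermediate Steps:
$R = -70$
$F = -84$ ($F = -77 - 7 = -84$)
$V{\left(L \right)} = \frac{-84 + L}{-70 + L}$ ($V{\left(L \right)} = \frac{L - 84}{L - 70} = \frac{-84 + L}{-70 + L}$)
$V{\left(91 \right)} - \left(-1302\right) 23 = \frac{-84 + 91}{-70 + 91} - \left(-1302\right) 23 = \frac{1}{21} \cdot 7 - -29946 = \frac{1}{21} \cdot 7 + 29946 = \frac{1}{3} + 29946 = \frac{89839}{3}$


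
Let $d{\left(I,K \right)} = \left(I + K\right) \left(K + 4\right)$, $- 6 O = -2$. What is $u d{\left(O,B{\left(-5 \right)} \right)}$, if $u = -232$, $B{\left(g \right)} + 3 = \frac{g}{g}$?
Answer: $\frac{2320}{3} \approx 773.33$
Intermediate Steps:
$B{\left(g \right)} = -2$ ($B{\left(g \right)} = -3 + \frac{g}{g} = -3 + 1 = -2$)
$O = \frac{1}{3}$ ($O = \left(- \frac{1}{6}\right) \left(-2\right) = \frac{1}{3} \approx 0.33333$)
$d{\left(I,K \right)} = \left(4 + K\right) \left(I + K\right)$ ($d{\left(I,K \right)} = \left(I + K\right) \left(4 + K\right) = \left(4 + K\right) \left(I + K\right)$)
$u d{\left(O,B{\left(-5 \right)} \right)} = - 232 \left(\left(-2\right)^{2} + 4 \cdot \frac{1}{3} + 4 \left(-2\right) + \frac{1}{3} \left(-2\right)\right) = - 232 \left(4 + \frac{4}{3} - 8 - \frac{2}{3}\right) = \left(-232\right) \left(- \frac{10}{3}\right) = \frac{2320}{3}$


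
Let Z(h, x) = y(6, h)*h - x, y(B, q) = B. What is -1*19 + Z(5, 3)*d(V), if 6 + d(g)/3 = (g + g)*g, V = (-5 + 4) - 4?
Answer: 3545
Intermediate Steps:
V = -5 (V = -1 - 4 = -5)
d(g) = -18 + 6*g² (d(g) = -18 + 3*((g + g)*g) = -18 + 3*((2*g)*g) = -18 + 3*(2*g²) = -18 + 6*g²)
Z(h, x) = -x + 6*h (Z(h, x) = 6*h - x = -x + 6*h)
-1*19 + Z(5, 3)*d(V) = -1*19 + (-1*3 + 6*5)*(-18 + 6*(-5)²) = -19 + (-3 + 30)*(-18 + 6*25) = -19 + 27*(-18 + 150) = -19 + 27*132 = -19 + 3564 = 3545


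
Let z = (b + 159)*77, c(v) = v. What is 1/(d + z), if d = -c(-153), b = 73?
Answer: 1/18017 ≈ 5.5503e-5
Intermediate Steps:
z = 17864 (z = (73 + 159)*77 = 232*77 = 17864)
d = 153 (d = -1*(-153) = 153)
1/(d + z) = 1/(153 + 17864) = 1/18017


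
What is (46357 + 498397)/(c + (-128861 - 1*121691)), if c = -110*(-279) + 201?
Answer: -544754/219661 ≈ -2.4800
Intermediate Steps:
c = 30891 (c = 30690 + 201 = 30891)
(46357 + 498397)/(c + (-128861 - 1*121691)) = (46357 + 498397)/(30891 + (-128861 - 1*121691)) = 544754/(30891 + (-128861 - 121691)) = 544754/(30891 - 250552) = 544754/(-219661) = 544754*(-1/219661) = -544754/219661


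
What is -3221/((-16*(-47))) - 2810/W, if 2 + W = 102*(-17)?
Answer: -434817/163184 ≈ -2.6646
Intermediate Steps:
W = -1736 (W = -2 + 102*(-17) = -2 - 1734 = -1736)
-3221/((-16*(-47))) - 2810/W = -3221/((-16*(-47))) - 2810/(-1736) = -3221/752 - 2810*(-1/1736) = -3221*1/752 + 1405/868 = -3221/752 + 1405/868 = -434817/163184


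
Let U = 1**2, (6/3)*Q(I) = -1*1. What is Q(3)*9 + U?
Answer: -7/2 ≈ -3.5000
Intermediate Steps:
Q(I) = -1/2 (Q(I) = (-1*1)/2 = (1/2)*(-1) = -1/2)
U = 1
Q(3)*9 + U = -1/2*9 + 1 = -9/2 + 1 = -7/2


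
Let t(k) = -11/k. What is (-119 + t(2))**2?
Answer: 62001/4 ≈ 15500.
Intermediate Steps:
(-119 + t(2))**2 = (-119 - 11/2)**2 = (-249/2)**2 = 62001/4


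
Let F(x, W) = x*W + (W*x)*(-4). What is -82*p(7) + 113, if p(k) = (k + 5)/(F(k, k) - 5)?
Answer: 2270/19 ≈ 119.47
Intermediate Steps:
F(x, W) = -3*W*x (F(x, W) = W*x - 4*W*x = -3*W*x)
p(k) = (5 + k)/(-5 - 3*k**2) (p(k) = (k + 5)/(-3*k*k - 5) = (5 + k)/(-3*k**2 - 5) = (5 + k)/(-5 - 3*k**2))
-82*p(7) + 113 = -82*(-5 - 1*7)/(5 + 3*7**2) + 113 = -82*(-5 - 7)/(5 + 3*49) + 113 = -82*(-12)/(5 + 147) + 113 = -82*(-12)/152 + 113 = -41*(-12)/76 + 113 = -82*(-3/38) + 113 = 123/19 + 113 = 2270/19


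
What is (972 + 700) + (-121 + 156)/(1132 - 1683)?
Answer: 921237/551 ≈ 1671.9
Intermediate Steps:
(972 + 700) + (-121 + 156)/(1132 - 1683) = 1672 + 35/(-551) = 1672 + 35*(-1/551) = 1672 - 35/551 = 921237/551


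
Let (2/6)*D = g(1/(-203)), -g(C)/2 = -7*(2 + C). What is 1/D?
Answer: 29/2430 ≈ 0.011934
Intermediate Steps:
g(C) = 28 + 14*C (g(C) = -(-14)*(2 + C) = -2*(-14 - 7*C) = 28 + 14*C)
D = 2430/29 (D = 3*(28 + 14/(-203)) = 3*(28 + 14*(-1/203)) = 3*(28 - 2/29) = 3*(810/29) = 2430/29 ≈ 83.793)
1/D = 1/(2430/29) = 29/2430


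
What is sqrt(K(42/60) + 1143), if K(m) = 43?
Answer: sqrt(1186) ≈ 34.438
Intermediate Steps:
sqrt(K(42/60) + 1143) = sqrt(43 + 1143) = sqrt(1186)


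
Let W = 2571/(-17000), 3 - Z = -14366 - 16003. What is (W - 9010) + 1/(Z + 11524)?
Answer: -401082376101/44514500 ≈ -9010.2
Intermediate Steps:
Z = 30372 (Z = 3 - (-14366 - 16003) = 3 - 1*(-30369) = 3 + 30369 = 30372)
W = -2571/17000 (W = 2571*(-1/17000) = -2571/17000 ≈ -0.15124)
(W - 9010) + 1/(Z + 11524) = (-2571/17000 - 9010) + 1/(30372 + 11524) = -153172571/17000 + 1/41896 = -401082376101/44514500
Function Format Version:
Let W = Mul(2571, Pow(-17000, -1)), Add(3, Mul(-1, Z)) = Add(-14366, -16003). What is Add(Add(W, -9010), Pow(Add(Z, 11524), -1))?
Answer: Rational(-401082376101, 44514500) ≈ -9010.2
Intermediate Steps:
Z = 30372 (Z = Add(3, Mul(-1, Add(-14366, -16003))) = Add(3, Mul(-1, -30369)) = Add(3, 30369) = 30372)
W = Rational(-2571, 17000) (W = Mul(2571, Rational(-1, 17000)) = Rational(-2571, 17000) ≈ -0.15124)
Add(Add(W, -9010), Pow(Add(Z, 11524), -1)) = Add(Add(Rational(-2571, 17000), -9010), Pow(Add(30372, 11524), -1)) = Add(Rational(-153172571, 17000), Pow(41896, -1)) = Add(Rational(-153172571, 17000), Rational(1, 41896)) = Rational(-401082376101, 44514500)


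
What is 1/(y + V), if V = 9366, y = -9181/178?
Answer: 178/1657967 ≈ 0.00010736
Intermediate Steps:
y = -9181/178 (y = -9181*1/178 = -9181/178 ≈ -51.579)
1/(y + V) = 1/(-9181/178 + 9366) = 1/(1657967/178) = 178/1657967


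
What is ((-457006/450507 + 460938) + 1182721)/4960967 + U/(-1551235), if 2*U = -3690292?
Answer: 5272467323108466419/3466933222111882215 ≈ 1.5208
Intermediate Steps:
U = -1845146 (U = (½)*(-3690292) = -1845146)
((-457006/450507 + 460938) + 1182721)/4960967 + U/(-1551235) = ((-457006/450507 + 460938) + 1182721)/4960967 - 1845146/(-1551235) = ((-457006*1/450507 + 460938) + 1182721)*(1/4960967) - 1845146*(-1/1551235) = ((-457006/450507 + 460938) + 1182721)*(1/4960967) + 1845146/1551235 = (207655338560/450507 + 1182721)*(1/4960967) + 1845146/1551235 = (740479428107/450507)*(1/4960967) + 1845146/1551235 = 740479428107/2234950360269 + 1845146/1551235 = 5272467323108466419/3466933222111882215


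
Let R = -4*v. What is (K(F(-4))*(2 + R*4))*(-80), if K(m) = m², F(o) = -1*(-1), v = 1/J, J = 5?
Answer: 96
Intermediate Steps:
v = ⅕ (v = 1/5 = ⅕ ≈ 0.20000)
F(o) = 1
R = -⅘ (R = -4*⅕ = -⅘ ≈ -0.80000)
(K(F(-4))*(2 + R*4))*(-80) = (1²*(2 - ⅘*4))*(-80) = (1*(2 - 16/5))*(-80) = (1*(-6/5))*(-80) = -6/5*(-80) = 96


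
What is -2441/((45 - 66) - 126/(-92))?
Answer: 112286/903 ≈ 124.35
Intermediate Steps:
-2441/((45 - 66) - 126/(-92)) = -2441/(-21 - 126*(-1/92)) = -2441/(-21 + 63/46) = -2441/(-903/46) = -2441*(-46/903) = 112286/903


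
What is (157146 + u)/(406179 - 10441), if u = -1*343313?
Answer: -186167/395738 ≈ -0.47043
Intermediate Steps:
u = -343313
(157146 + u)/(406179 - 10441) = (157146 - 343313)/(406179 - 10441) = -186167/395738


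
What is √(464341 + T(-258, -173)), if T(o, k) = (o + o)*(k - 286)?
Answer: √701185 ≈ 837.37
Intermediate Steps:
T(o, k) = 2*o*(-286 + k) (T(o, k) = (2*o)*(-286 + k) = 2*o*(-286 + k))
√(464341 + T(-258, -173)) = √(464341 + 2*(-258)*(-286 - 173)) = √(464341 + 2*(-258)*(-459)) = √(464341 + 236844) = √701185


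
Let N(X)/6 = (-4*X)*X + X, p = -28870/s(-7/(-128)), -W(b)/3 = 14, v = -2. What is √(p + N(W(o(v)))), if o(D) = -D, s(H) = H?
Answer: 2*I*√6988583/7 ≈ 755.31*I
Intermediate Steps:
W(b) = -42 (W(b) = -3*14 = -42)
p = -3695360/7 (p = -28870/((-7/(-128))) = -28870/((-7*(-1/128))) = -28870/7/128 = -28870*128/7 = -3695360/7 ≈ -5.2791e+5)
N(X) = -24*X² + 6*X (N(X) = 6*((-4*X)*X + X) = 6*(-4*X² + X) = 6*(X - 4*X²) = -24*X² + 6*X)
√(p + N(W(o(v)))) = √(-3695360/7 + 6*(-42)*(1 - 4*(-42))) = √(-3695360/7 + 6*(-42)*(1 + 168)) = √(-3695360/7 + 6*(-42)*169) = √(-3695360/7 - 42588) = √(-3993476/7) = 2*I*√6988583/7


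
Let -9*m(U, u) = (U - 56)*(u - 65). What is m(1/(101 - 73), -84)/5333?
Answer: -233483/1343916 ≈ -0.17373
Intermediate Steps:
m(U, u) = -(-65 + u)*(-56 + U)/9 (m(U, u) = -(U - 56)*(u - 65)/9 = -(-56 + U)*(-65 + u)/9 = -(-65 + u)*(-56 + U)/9)
m(1/(101 - 73), -84)/5333 = (-3640/9 + (56/9)*(-84) + 65/(9*(101 - 73)) - ⅑*(-84)/(101 - 73))/5333 = (-3640/9 - 1568/3 + (65/9)/28 - ⅑*(-84)/28)*(1/5333) = (-3640/9 - 1568/3 + (65/9)*(1/28) - ⅑*1/28*(-84))*(1/5333) = (-3640/9 - 1568/3 + 65/252 + ⅓)*(1/5333) = -233483/252*1/5333 = -233483/1343916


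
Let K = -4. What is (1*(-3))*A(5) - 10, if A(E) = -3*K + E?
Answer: -61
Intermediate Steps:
A(E) = 12 + E (A(E) = -3*(-4) + E = 12 + E)
(1*(-3))*A(5) - 10 = (1*(-3))*(12 + 5) - 10 = -3*17 - 10 = -51 - 10 = -61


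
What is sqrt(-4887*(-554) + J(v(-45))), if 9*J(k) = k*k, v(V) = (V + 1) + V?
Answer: sqrt(24374503)/3 ≈ 1645.7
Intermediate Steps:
v(V) = 1 + 2*V (v(V) = (1 + V) + V = 1 + 2*V)
J(k) = k**2/9 (J(k) = (k*k)/9 = k**2/9)
sqrt(-4887*(-554) + J(v(-45))) = sqrt(-4887*(-554) + (1 + 2*(-45))**2/9) = sqrt(2707398 + (1 - 90)**2/9) = sqrt(2707398 + (1/9)*(-89)**2) = sqrt(2707398 + (1/9)*7921) = sqrt(2707398 + 7921/9) = sqrt(24374503/9) = sqrt(24374503)/3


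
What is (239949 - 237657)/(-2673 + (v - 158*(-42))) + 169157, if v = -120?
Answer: 216690881/1281 ≈ 1.6916e+5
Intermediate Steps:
(239949 - 237657)/(-2673 + (v - 158*(-42))) + 169157 = (239949 - 237657)/(-2673 + (-120 - 158*(-42))) + 169157 = 2292/(-2673 + (-120 + 6636)) + 169157 = 2292/(-2673 + 6516) + 169157 = 2292/3843 + 169157 = 2292*(1/3843) + 169157 = 764/1281 + 169157 = 216690881/1281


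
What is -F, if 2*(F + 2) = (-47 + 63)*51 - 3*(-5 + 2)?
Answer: -821/2 ≈ -410.50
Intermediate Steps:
F = 821/2 (F = -2 + ((-47 + 63)*51 - 3*(-5 + 2))/2 = -2 + (16*51 - 3*(-3))/2 = -2 + (816 + 9)/2 = -2 + (½)*825 = -2 + 825/2 = 821/2 ≈ 410.50)
-F = -1*821/2 = -821/2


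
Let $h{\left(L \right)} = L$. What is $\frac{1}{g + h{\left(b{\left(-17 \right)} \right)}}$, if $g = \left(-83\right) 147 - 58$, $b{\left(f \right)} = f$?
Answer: $- \frac{1}{12276} \approx -8.146 \cdot 10^{-5}$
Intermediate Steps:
$g = -12259$ ($g = -12201 - 58 = -12259$)
$\frac{1}{g + h{\left(b{\left(-17 \right)} \right)}} = \frac{1}{-12259 - 17} = \frac{1}{-12276} = - \frac{1}{12276}$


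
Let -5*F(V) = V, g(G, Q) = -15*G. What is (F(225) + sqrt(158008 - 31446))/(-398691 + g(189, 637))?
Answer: 5/44614 - sqrt(126562)/401526 ≈ -0.00077394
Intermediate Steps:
F(V) = -V/5
(F(225) + sqrt(158008 - 31446))/(-398691 + g(189, 637)) = (-1/5*225 + sqrt(158008 - 31446))/(-398691 - 15*189) = (-45 + sqrt(126562))/(-398691 - 2835) = (-45 + sqrt(126562))/(-401526) = (-45 + sqrt(126562))*(-1/401526) = 5/44614 - sqrt(126562)/401526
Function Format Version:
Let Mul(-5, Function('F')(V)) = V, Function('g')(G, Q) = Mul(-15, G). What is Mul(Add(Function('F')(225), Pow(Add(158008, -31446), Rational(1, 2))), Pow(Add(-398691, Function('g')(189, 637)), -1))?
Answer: Add(Rational(5, 44614), Mul(Rational(-1, 401526), Pow(126562, Rational(1, 2)))) ≈ -0.00077394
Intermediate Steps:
Function('F')(V) = Mul(Rational(-1, 5), V)
Mul(Add(Function('F')(225), Pow(Add(158008, -31446), Rational(1, 2))), Pow(Add(-398691, Function('g')(189, 637)), -1)) = Mul(Add(Mul(Rational(-1, 5), 225), Pow(Add(158008, -31446), Rational(1, 2))), Pow(Add(-398691, Mul(-15, 189)), -1)) = Mul(Add(-45, Pow(126562, Rational(1, 2))), Pow(Add(-398691, -2835), -1)) = Mul(Add(-45, Pow(126562, Rational(1, 2))), Pow(-401526, -1)) = Mul(Add(-45, Pow(126562, Rational(1, 2))), Rational(-1, 401526)) = Add(Rational(5, 44614), Mul(Rational(-1, 401526), Pow(126562, Rational(1, 2))))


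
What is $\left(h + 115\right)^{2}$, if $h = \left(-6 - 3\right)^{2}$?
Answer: $38416$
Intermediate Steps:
$h = 81$ ($h = \left(-9\right)^{2} = 81$)
$\left(h + 115\right)^{2} = \left(81 + 115\right)^{2} = 196^{2} = 38416$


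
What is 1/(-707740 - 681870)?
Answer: -1/1389610 ≈ -7.1963e-7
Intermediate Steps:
1/(-707740 - 681870) = 1/(-1389610) = -1/1389610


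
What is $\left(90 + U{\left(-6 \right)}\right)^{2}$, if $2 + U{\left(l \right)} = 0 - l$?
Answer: $8836$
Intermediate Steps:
$U{\left(l \right)} = -2 - l$ ($U{\left(l \right)} = -2 + \left(0 - l\right) = -2 - l$)
$\left(90 + U{\left(-6 \right)}\right)^{2} = \left(90 - -4\right)^{2} = \left(90 + \left(-2 + 6\right)\right)^{2} = \left(90 + 4\right)^{2} = 94^{2} = 8836$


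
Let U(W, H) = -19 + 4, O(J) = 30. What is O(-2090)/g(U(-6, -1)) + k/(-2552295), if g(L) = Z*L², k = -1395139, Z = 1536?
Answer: 12607493/23060736 ≈ 0.54671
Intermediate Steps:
U(W, H) = -15
g(L) = 1536*L²
O(-2090)/g(U(-6, -1)) + k/(-2552295) = 30/((1536*(-15)²)) - 1395139/(-2552295) = 30/((1536*225)) - 1395139*(-1/2552295) = 30/345600 + 82067/150135 = 30*(1/345600) + 82067/150135 = 1/11520 + 82067/150135 = 12607493/23060736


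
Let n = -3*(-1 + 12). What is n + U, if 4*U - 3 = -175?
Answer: -76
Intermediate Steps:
U = -43 (U = ¾ + (¼)*(-175) = ¾ - 175/4 = -43)
n = -33 (n = -3*11 = -33)
n + U = -33 - 43 = -76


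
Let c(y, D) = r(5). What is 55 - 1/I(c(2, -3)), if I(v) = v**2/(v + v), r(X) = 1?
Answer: 53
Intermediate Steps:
c(y, D) = 1
I(v) = v/2 (I(v) = v**2/((2*v)) = (1/(2*v))*v**2 = v/2)
55 - 1/I(c(2, -3)) = 55 - 1/((1/2)*1) = 55 - 1/1/2 = 55 - 1*2 = 55 - 2 = 53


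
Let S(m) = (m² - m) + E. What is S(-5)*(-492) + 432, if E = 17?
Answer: -22692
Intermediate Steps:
S(m) = 17 + m² - m (S(m) = (m² - m) + 17 = 17 + m² - m)
S(-5)*(-492) + 432 = (17 + (-5)² - 1*(-5))*(-492) + 432 = (17 + 25 + 5)*(-492) + 432 = 47*(-492) + 432 = -23124 + 432 = -22692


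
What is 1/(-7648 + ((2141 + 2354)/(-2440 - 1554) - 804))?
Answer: -3994/33761783 ≈ -0.00011830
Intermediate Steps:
1/(-7648 + ((2141 + 2354)/(-2440 - 1554) - 804)) = 1/(-7648 + (4495/(-3994) - 804)) = 1/(-7648 + (4495*(-1/3994) - 804)) = 1/(-7648 + (-4495/3994 - 804)) = 1/(-7648 - 3215671/3994) = 1/(-33761783/3994) = -3994/33761783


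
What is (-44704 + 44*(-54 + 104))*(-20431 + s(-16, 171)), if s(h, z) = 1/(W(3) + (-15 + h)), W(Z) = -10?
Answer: 35604410688/41 ≈ 8.6840e+8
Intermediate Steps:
s(h, z) = 1/(-25 + h) (s(h, z) = 1/(-10 + (-15 + h)) = 1/(-25 + h))
(-44704 + 44*(-54 + 104))*(-20431 + s(-16, 171)) = (-44704 + 44*(-54 + 104))*(-20431 + 1/(-25 - 16)) = (-44704 + 44*50)*(-20431 + 1/(-41)) = (-44704 + 2200)*(-20431 - 1/41) = -42504*(-837672/41) = 35604410688/41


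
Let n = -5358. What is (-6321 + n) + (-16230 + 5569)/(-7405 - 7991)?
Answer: -179799223/15396 ≈ -11678.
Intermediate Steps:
(-6321 + n) + (-16230 + 5569)/(-7405 - 7991) = (-6321 - 5358) + (-16230 + 5569)/(-7405 - 7991) = -11679 - 10661/(-15396) = -11679 - 10661*(-1/15396) = -11679 + 10661/15396 = -179799223/15396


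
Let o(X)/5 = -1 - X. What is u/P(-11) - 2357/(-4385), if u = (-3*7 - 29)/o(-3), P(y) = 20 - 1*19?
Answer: -19568/4385 ≈ -4.4625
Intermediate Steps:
o(X) = -5 - 5*X (o(X) = 5*(-1 - X) = -5 - 5*X)
P(y) = 1 (P(y) = 20 - 19 = 1)
u = -5 (u = (-3*7 - 29)/(-5 - 5*(-3)) = (-21 - 29)/(-5 + 15) = -50/10 = (⅒)*(-50) = -5)
u/P(-11) - 2357/(-4385) = -5/1 - 2357/(-4385) = -5*1 - 2357*(-1/4385) = -5 + 2357/4385 = -19568/4385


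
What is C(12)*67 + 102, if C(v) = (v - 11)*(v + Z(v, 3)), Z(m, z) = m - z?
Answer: 1509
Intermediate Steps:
C(v) = (-11 + v)*(-3 + 2*v) (C(v) = (v - 11)*(v + (v - 1*3)) = (-11 + v)*(v + (v - 3)) = (-11 + v)*(v + (-3 + v)) = (-11 + v)*(-3 + 2*v))
C(12)*67 + 102 = (33 - 25*12 + 2*12²)*67 + 102 = (33 - 300 + 2*144)*67 + 102 = (33 - 300 + 288)*67 + 102 = 21*67 + 102 = 1407 + 102 = 1509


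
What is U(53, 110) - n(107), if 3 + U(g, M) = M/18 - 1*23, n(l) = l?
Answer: -1142/9 ≈ -126.89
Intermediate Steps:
U(g, M) = -26 + M/18 (U(g, M) = -3 + (M/18 - 1*23) = -3 + (M*(1/18) - 23) = -3 + (M/18 - 23) = -3 + (-23 + M/18) = -26 + M/18)
U(53, 110) - n(107) = (-26 + (1/18)*110) - 1*107 = (-26 + 55/9) - 107 = -179/9 - 107 = -1142/9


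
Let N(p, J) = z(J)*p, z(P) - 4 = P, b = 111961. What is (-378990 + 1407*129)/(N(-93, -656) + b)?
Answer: -197487/172597 ≈ -1.1442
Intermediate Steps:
z(P) = 4 + P
N(p, J) = p*(4 + J) (N(p, J) = (4 + J)*p = p*(4 + J))
(-378990 + 1407*129)/(N(-93, -656) + b) = (-378990 + 1407*129)/(-93*(4 - 656) + 111961) = (-378990 + 181503)/(-93*(-652) + 111961) = -197487/(60636 + 111961) = -197487/172597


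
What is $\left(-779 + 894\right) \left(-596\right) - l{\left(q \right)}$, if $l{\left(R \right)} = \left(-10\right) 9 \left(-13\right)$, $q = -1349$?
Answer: $-69710$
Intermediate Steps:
$l{\left(R \right)} = 1170$ ($l{\left(R \right)} = \left(-90\right) \left(-13\right) = 1170$)
$\left(-779 + 894\right) \left(-596\right) - l{\left(q \right)} = \left(-779 + 894\right) \left(-596\right) - 1170 = 115 \left(-596\right) - 1170 = -68540 - 1170 = -69710$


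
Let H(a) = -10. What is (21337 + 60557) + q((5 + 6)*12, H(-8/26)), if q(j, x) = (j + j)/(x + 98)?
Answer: 81897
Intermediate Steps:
q(j, x) = 2*j/(98 + x) (q(j, x) = (2*j)/(98 + x) = 2*j/(98 + x))
(21337 + 60557) + q((5 + 6)*12, H(-8/26)) = (21337 + 60557) + 2*((5 + 6)*12)/(98 - 10) = 81894 + 2*(11*12)/88 = 81894 + 2*132*(1/88) = 81894 + 3 = 81897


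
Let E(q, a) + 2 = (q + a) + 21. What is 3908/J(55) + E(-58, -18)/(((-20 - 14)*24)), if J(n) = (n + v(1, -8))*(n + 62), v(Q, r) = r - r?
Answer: 1185241/1750320 ≈ 0.67716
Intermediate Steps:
v(Q, r) = 0
E(q, a) = 19 + a + q (E(q, a) = -2 + ((q + a) + 21) = -2 + ((a + q) + 21) = -2 + (21 + a + q) = 19 + a + q)
J(n) = n*(62 + n) (J(n) = (n + 0)*(n + 62) = n*(62 + n))
3908/J(55) + E(-58, -18)/(((-20 - 14)*24)) = 3908/((55*(62 + 55))) + (19 - 18 - 58)/(((-20 - 14)*24)) = 3908/((55*117)) - 57/((-34*24)) = 3908/6435 - 57/(-816) = 3908*(1/6435) - 57*(-1/816) = 3908/6435 + 19/272 = 1185241/1750320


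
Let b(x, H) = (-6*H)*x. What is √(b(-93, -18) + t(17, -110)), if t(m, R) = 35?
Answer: I*√10009 ≈ 100.05*I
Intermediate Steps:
b(x, H) = -6*H*x
√(b(-93, -18) + t(17, -110)) = √(-6*(-18)*(-93) + 35) = √(-10044 + 35) = √(-10009) = I*√10009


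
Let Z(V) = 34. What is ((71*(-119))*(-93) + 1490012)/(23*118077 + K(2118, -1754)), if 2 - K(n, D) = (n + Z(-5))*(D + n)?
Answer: 2275769/1932445 ≈ 1.1777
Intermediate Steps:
K(n, D) = 2 - (34 + n)*(D + n) (K(n, D) = 2 - (n + 34)*(D + n) = 2 - (34 + n)*(D + n))
((71*(-119))*(-93) + 1490012)/(23*118077 + K(2118, -1754)) = ((71*(-119))*(-93) + 1490012)/(23*118077 + (2 - 1*2118**2 - 34*(-1754) - 34*2118 - 1*(-1754)*2118)) = (-8449*(-93) + 1490012)/(2715771 + (2 - 1*4485924 + 59636 - 72012 + 3714972)) = (785757 + 1490012)/(2715771 + (2 - 4485924 + 59636 - 72012 + 3714972)) = 2275769/(2715771 - 783326) = 2275769/1932445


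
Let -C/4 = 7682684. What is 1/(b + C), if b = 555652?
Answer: -1/30175084 ≈ -3.3140e-8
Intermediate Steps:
C = -30730736 (C = -4*7682684 = -30730736)
1/(b + C) = 1/(555652 - 30730736) = 1/(-30175084) = -1/30175084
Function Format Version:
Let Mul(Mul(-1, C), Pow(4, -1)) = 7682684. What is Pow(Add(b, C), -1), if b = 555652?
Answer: Rational(-1, 30175084) ≈ -3.3140e-8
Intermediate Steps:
C = -30730736 (C = Mul(-4, 7682684) = -30730736)
Pow(Add(b, C), -1) = Pow(Add(555652, -30730736), -1) = Pow(-30175084, -1) = Rational(-1, 30175084)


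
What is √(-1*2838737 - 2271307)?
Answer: 2*I*√1277511 ≈ 2260.5*I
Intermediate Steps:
√(-1*2838737 - 2271307) = √(-2838737 - 2271307) = √(-5110044) = 2*I*√1277511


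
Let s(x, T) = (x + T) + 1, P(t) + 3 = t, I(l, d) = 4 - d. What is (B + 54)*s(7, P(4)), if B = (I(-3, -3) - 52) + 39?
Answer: 432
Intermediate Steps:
P(t) = -3 + t
s(x, T) = 1 + T + x (s(x, T) = (T + x) + 1 = 1 + T + x)
B = -6 (B = ((4 - 1*(-3)) - 52) + 39 = ((4 + 3) - 52) + 39 = (7 - 52) + 39 = -45 + 39 = -6)
(B + 54)*s(7, P(4)) = (-6 + 54)*(1 + (-3 + 4) + 7) = 48*(1 + 1 + 7) = 48*9 = 432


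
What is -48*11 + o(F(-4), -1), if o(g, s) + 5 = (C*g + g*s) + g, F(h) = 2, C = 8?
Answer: -517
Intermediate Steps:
o(g, s) = -5 + 9*g + g*s (o(g, s) = -5 + ((8*g + g*s) + g) = -5 + (9*g + g*s) = -5 + 9*g + g*s)
-48*11 + o(F(-4), -1) = -48*11 + (-5 + 9*2 + 2*(-1)) = -528 + (-5 + 18 - 2) = -528 + 11 = -517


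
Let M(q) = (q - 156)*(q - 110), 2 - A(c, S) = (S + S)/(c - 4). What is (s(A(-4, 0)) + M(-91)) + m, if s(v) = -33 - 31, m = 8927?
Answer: 58510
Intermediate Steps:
A(c, S) = 2 - 2*S/(-4 + c) (A(c, S) = 2 - (S + S)/(c - 4) = 2 - 2*S/(-4 + c))
s(v) = -64
M(q) = (-156 + q)*(-110 + q)
(s(A(-4, 0)) + M(-91)) + m = (-64 + (17160 + (-91)**2 - 266*(-91))) + 8927 = (-64 + (17160 + 8281 + 24206)) + 8927 = (-64 + 49647) + 8927 = 49583 + 8927 = 58510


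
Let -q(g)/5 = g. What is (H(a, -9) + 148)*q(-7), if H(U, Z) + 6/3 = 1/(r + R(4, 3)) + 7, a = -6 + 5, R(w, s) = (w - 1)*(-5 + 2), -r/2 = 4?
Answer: 91000/17 ≈ 5352.9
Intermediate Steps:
r = -8 (r = -2*4 = -8)
q(g) = -5*g
R(w, s) = 3 - 3*w (R(w, s) = (-1 + w)*(-3) = 3 - 3*w)
a = -1
H(U, Z) = 84/17 (H(U, Z) = -2 + (1/(-8 + (3 - 3*4)) + 7) = -2 + (1/(-8 + (3 - 12)) + 7) = -2 + (1/(-8 - 9) + 7) = -2 + (1/(-17) + 7) = -2 + (-1/17 + 7) = -2 + 118/17 = 84/17)
(H(a, -9) + 148)*q(-7) = (84/17 + 148)*(-5*(-7)) = (2600/17)*35 = 91000/17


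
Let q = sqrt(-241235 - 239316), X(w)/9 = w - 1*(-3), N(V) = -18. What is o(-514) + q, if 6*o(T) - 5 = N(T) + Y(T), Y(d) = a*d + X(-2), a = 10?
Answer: -2572/3 + I*sqrt(480551) ≈ -857.33 + 693.22*I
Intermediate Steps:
X(w) = 27 + 9*w (X(w) = 9*(w - 1*(-3)) = 9*(w + 3) = 9*(3 + w) = 27 + 9*w)
Y(d) = 9 + 10*d (Y(d) = 10*d + (27 + 9*(-2)) = 10*d + (27 - 18) = 10*d + 9 = 9 + 10*d)
o(T) = -2/3 + 5*T/3 (o(T) = 5/6 + (-18 + (9 + 10*T))/6 = 5/6 + (-9 + 10*T)/6 = 5/6 + (-3/2 + 5*T/3) = -2/3 + 5*T/3)
q = I*sqrt(480551) (q = sqrt(-480551) = I*sqrt(480551) ≈ 693.22*I)
o(-514) + q = (-2/3 + (5/3)*(-514)) + I*sqrt(480551) = (-2/3 - 2570/3) + I*sqrt(480551) = -2572/3 + I*sqrt(480551)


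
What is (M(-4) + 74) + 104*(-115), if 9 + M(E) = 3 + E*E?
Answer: -11876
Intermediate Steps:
M(E) = -6 + E² (M(E) = -9 + (3 + E*E) = -9 + (3 + E²) = -6 + E²)
(M(-4) + 74) + 104*(-115) = ((-6 + (-4)²) + 74) + 104*(-115) = ((-6 + 16) + 74) - 11960 = (10 + 74) - 11960 = 84 - 11960 = -11876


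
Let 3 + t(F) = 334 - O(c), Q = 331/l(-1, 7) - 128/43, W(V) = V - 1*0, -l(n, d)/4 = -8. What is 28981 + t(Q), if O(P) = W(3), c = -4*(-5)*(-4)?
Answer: 29309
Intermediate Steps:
l(n, d) = 32 (l(n, d) = -4*(-8) = 32)
c = -80 (c = 20*(-4) = -80)
W(V) = V (W(V) = V + 0 = V)
O(P) = 3
Q = 10137/1376 (Q = 331/32 - 128/43 = 10137/1376 ≈ 7.3670)
t(F) = 328 (t(F) = -3 + (334 - 1*3) = -3 + (334 - 3) = -3 + 331 = 328)
28981 + t(Q) = 28981 + 328 = 29309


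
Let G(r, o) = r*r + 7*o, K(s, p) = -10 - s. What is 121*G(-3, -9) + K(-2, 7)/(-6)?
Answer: -19598/3 ≈ -6532.7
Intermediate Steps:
G(r, o) = r² + 7*o
121*G(-3, -9) + K(-2, 7)/(-6) = 121*((-3)² + 7*(-9)) + (-10 - 1*(-2))/(-6) = 121*(9 - 63) + (-10 + 2)*(-⅙) = 121*(-54) - 8*(-⅙) = -6534 + 4/3 = -19598/3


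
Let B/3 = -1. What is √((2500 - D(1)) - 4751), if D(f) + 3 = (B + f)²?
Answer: 2*I*√563 ≈ 47.455*I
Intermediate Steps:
B = -3 (B = 3*(-1) = -3)
D(f) = -3 + (-3 + f)²
√((2500 - D(1)) - 4751) = √((2500 - (-3 + (-3 + 1)²)) - 4751) = √((2500 - (-3 + (-2)²)) - 4751) = √((2500 - (-3 + 4)) - 4751) = √((2500 - 1*1) - 4751) = √((2500 - 1) - 4751) = √(2499 - 4751) = √(-2252) = 2*I*√563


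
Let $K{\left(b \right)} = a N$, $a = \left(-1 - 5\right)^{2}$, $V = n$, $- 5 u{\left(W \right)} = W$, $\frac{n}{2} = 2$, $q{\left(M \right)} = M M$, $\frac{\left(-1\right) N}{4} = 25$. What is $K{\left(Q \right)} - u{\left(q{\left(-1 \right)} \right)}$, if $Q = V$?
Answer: $- \frac{17999}{5} \approx -3599.8$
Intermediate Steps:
$N = -100$ ($N = \left(-4\right) 25 = -100$)
$q{\left(M \right)} = M^{2}$
$n = 4$ ($n = 2 \cdot 2 = 4$)
$u{\left(W \right)} = - \frac{W}{5}$
$V = 4$
$a = 36$ ($a = \left(-6\right)^{2} = 36$)
$Q = 4$
$K{\left(b \right)} = -3600$ ($K{\left(b \right)} = 36 \left(-100\right) = -3600$)
$K{\left(Q \right)} - u{\left(q{\left(-1 \right)} \right)} = -3600 - - \frac{\left(-1\right)^{2}}{5} = -3600 - \left(- \frac{1}{5}\right) 1 = -3600 - - \frac{1}{5} = -3600 + \frac{1}{5} = - \frac{17999}{5}$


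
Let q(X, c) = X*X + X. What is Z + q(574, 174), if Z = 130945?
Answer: 460995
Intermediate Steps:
q(X, c) = X + X² (q(X, c) = X² + X = X + X²)
Z + q(574, 174) = 130945 + 574*(1 + 574) = 130945 + 574*575 = 130945 + 330050 = 460995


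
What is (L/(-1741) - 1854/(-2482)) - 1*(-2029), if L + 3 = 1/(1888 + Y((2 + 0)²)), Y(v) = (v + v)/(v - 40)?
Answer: 74508565767041/36708271190 ≈ 2029.7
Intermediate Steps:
Y(v) = 2*v/(-40 + v) (Y(v) = (2*v)/(-40 + v) = 2*v/(-40 + v))
L = -50961/16990 (L = -3 + 1/(1888 + 2*(2 + 0)²/(-40 + (2 + 0)²)) = -3 + 1/(1888 + 2*2²/(-40 + 2²)) = -3 + 1/(1888 + 2*4/(-40 + 4)) = -3 + 1/(1888 + 2*4/(-36)) = -3 + 1/(1888 + 2*4*(-1/36)) = -3 + 1/(1888 - 2/9) = -3 + 1/(16990/9) = -3 + 9/16990 = -50961/16990 ≈ -2.9995)
(L/(-1741) - 1854/(-2482)) - 1*(-2029) = (-50961/16990/(-1741) - 1854/(-2482)) - 1*(-2029) = (-50961/16990*(-1/1741) - 1854*(-1/2482)) + 2029 = (50961/29579590 + 927/1241) + 2029 = 27483522531/36708271190 + 2029 = 74508565767041/36708271190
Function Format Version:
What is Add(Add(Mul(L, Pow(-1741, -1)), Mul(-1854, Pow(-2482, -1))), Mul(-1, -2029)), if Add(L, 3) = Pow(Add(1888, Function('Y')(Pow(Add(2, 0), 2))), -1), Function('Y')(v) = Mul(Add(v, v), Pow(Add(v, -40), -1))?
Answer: Rational(74508565767041, 36708271190) ≈ 2029.7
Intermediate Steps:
Function('Y')(v) = Mul(2, v, Pow(Add(-40, v), -1)) (Function('Y')(v) = Mul(Mul(2, v), Pow(Add(-40, v), -1)) = Mul(2, v, Pow(Add(-40, v), -1)))
L = Rational(-50961, 16990) (L = Add(-3, Pow(Add(1888, Mul(2, Pow(Add(2, 0), 2), Pow(Add(-40, Pow(Add(2, 0), 2)), -1))), -1)) = Add(-3, Pow(Add(1888, Mul(2, Pow(2, 2), Pow(Add(-40, Pow(2, 2)), -1))), -1)) = Add(-3, Pow(Add(1888, Mul(2, 4, Pow(Add(-40, 4), -1))), -1)) = Add(-3, Pow(Add(1888, Mul(2, 4, Pow(-36, -1))), -1)) = Add(-3, Pow(Add(1888, Mul(2, 4, Rational(-1, 36))), -1)) = Add(-3, Pow(Add(1888, Rational(-2, 9)), -1)) = Add(-3, Pow(Rational(16990, 9), -1)) = Add(-3, Rational(9, 16990)) = Rational(-50961, 16990) ≈ -2.9995)
Add(Add(Mul(L, Pow(-1741, -1)), Mul(-1854, Pow(-2482, -1))), Mul(-1, -2029)) = Add(Add(Mul(Rational(-50961, 16990), Pow(-1741, -1)), Mul(-1854, Pow(-2482, -1))), Mul(-1, -2029)) = Add(Add(Mul(Rational(-50961, 16990), Rational(-1, 1741)), Mul(-1854, Rational(-1, 2482))), 2029) = Add(Add(Rational(50961, 29579590), Rational(927, 1241)), 2029) = Add(Rational(27483522531, 36708271190), 2029) = Rational(74508565767041, 36708271190)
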